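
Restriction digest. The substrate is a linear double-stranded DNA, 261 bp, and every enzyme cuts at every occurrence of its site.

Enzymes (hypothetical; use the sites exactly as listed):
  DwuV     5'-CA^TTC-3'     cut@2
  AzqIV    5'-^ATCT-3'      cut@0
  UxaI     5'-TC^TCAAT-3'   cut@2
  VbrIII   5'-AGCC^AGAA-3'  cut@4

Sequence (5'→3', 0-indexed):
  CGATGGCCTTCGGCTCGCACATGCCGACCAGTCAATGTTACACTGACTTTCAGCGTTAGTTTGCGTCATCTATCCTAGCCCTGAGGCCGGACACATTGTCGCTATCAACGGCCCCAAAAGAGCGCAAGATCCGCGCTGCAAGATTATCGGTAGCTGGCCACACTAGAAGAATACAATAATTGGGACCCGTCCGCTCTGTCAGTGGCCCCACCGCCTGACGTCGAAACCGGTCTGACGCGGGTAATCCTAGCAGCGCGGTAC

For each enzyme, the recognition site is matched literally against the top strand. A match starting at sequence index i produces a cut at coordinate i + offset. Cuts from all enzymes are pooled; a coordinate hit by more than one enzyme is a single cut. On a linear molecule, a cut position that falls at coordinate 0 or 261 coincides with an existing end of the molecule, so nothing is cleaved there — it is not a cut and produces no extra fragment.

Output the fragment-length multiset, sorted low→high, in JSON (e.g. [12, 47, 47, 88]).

[67,194]

Site scan:
  DwuV (CATTC, off=2): no sites
  AzqIV ATCT/0: at [67] ⇒ [67]
  UxaI (TCTCAAT, off=2): no sites
  VbrIII (AGCCAGAA, off=4): no sites

All cut coordinates (distinct, sorted): [67]

Fragments:
  [0,67): 67 bp
  [67,261): 194 bp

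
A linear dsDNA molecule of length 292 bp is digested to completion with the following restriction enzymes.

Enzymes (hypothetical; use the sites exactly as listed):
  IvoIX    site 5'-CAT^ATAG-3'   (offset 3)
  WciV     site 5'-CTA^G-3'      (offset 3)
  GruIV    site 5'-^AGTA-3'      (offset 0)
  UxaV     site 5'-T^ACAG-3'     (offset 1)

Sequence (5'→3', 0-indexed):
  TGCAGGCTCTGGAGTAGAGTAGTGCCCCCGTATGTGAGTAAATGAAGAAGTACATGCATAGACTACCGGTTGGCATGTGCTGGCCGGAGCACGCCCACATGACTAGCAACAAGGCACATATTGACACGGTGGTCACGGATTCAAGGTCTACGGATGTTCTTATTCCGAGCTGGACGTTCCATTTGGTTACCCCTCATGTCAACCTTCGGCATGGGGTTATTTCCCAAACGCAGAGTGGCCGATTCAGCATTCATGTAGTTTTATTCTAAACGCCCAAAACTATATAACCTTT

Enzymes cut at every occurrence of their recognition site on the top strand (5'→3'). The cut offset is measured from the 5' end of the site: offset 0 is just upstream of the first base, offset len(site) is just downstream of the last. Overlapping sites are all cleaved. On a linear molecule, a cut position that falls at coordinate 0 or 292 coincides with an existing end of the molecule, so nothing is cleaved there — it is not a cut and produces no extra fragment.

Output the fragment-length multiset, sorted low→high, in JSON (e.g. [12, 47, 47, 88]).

Site scan:
  IvoIX (CATATAG, off=3): no sites
  WciV (CTAG, off=3): starts [102] → cuts [105]
  GruIV (AGTA, off=0): starts [12, 17, 36, 48] → cuts [12, 17, 36, 48]
  UxaV (TACAG, off=1): no sites

All cut coordinates (distinct, sorted): [12, 17, 36, 48, 105]

Fragment lengths:
  [0,12): 12 bp
  [12,17): 5 bp
  [17,36): 19 bp
  [36,48): 12 bp
  [48,105): 57 bp
  [105,292): 187 bp

[5,12,12,19,57,187]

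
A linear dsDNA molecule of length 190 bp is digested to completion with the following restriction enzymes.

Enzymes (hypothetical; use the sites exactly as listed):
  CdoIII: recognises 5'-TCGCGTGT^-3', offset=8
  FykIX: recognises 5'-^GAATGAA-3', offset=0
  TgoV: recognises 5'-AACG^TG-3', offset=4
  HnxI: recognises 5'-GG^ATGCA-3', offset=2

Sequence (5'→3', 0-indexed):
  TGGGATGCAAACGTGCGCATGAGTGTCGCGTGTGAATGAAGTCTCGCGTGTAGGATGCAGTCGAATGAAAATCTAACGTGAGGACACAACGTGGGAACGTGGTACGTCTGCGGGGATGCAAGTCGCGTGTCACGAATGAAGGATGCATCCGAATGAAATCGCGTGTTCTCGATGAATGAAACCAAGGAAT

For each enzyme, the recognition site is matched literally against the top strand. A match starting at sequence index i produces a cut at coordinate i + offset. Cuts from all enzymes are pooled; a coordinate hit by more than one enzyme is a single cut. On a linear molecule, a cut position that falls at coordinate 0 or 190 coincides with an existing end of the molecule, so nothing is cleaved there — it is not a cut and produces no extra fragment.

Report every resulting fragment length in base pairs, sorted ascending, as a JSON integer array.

Site scan:
  CdoIII TCGCGTGT/8: at [25, 43, 122, 158] ⇒ [33, 51, 130, 166]
  FykIX GAATGAA/0: at [33, 62, 133, 150, 173] ⇒ [33, 62, 133, 150, 173]
  TgoV AACGTG/4: at [9, 74, 87, 95] ⇒ [13, 78, 91, 99]
  HnxI GGATGCA/2: at [2, 52, 113, 140] ⇒ [4, 54, 115, 142]

Pooled cuts: [4, 13, 33, 51, 54, 62, 78, 91, 99, 115, 130, 133, 142, 150, 166, 173]

Fragment lengths:
  [0,4): 4 bp
  [4,13): 9 bp
  [13,33): 20 bp
  [33,51): 18 bp
  [51,54): 3 bp
  [54,62): 8 bp
  [62,78): 16 bp
  [78,91): 13 bp
  [91,99): 8 bp
  [99,115): 16 bp
  [115,130): 15 bp
  [130,133): 3 bp
  [133,142): 9 bp
  [142,150): 8 bp
  [150,166): 16 bp
  [166,173): 7 bp
  [173,190): 17 bp

[3,3,4,7,8,8,8,9,9,13,15,16,16,16,17,18,20]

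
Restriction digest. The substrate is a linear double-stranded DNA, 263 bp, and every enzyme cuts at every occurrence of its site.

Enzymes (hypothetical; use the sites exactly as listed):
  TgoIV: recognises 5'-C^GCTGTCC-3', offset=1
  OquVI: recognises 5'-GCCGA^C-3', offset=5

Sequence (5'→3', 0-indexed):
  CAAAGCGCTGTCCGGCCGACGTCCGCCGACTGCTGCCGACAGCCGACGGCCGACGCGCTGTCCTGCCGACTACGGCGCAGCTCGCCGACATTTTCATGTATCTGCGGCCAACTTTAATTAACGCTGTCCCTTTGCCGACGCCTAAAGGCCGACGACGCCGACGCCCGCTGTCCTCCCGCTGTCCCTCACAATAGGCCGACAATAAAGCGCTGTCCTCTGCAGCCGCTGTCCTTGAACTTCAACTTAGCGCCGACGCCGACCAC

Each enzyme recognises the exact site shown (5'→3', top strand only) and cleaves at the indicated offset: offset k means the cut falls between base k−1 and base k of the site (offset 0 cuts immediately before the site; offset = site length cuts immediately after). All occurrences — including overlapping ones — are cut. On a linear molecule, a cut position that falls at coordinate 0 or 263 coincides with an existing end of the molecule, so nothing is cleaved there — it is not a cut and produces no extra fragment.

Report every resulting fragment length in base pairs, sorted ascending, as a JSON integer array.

[3,4,5,6,6,7,7,9,9,10,10,11,13,13,14,16,16,19,22,29,34]

Site scan:
  TgoIV (CGCTGTCC, off=1): starts [5, 55, 121, 165, 176, 207, 223] → cuts [6, 56, 122, 166, 177, 208, 224]
  OquVI (GCCGAC, off=5): starts [14, 24, 34, 41, 48, 64, 83, 133, 147, 156, 194, 248, 254] → cuts [19, 29, 39, 46, 53, 69, 88, 138, 152, 161, 199, 253, 259]

All cut coordinates (distinct, sorted): [6, 19, 29, 39, 46, 53, 56, 69, 88, 122, 138, 152, 161, 166, 177, 199, 208, 224, 253, 259]

Fragment lengths:
  [0,6): 6 bp
  [6,19): 13 bp
  [19,29): 10 bp
  [29,39): 10 bp
  [39,46): 7 bp
  [46,53): 7 bp
  [53,56): 3 bp
  [56,69): 13 bp
  [69,88): 19 bp
  [88,122): 34 bp
  [122,138): 16 bp
  [138,152): 14 bp
  [152,161): 9 bp
  [161,166): 5 bp
  [166,177): 11 bp
  [177,199): 22 bp
  [199,208): 9 bp
  [208,224): 16 bp
  [224,253): 29 bp
  [253,259): 6 bp
  [259,263): 4 bp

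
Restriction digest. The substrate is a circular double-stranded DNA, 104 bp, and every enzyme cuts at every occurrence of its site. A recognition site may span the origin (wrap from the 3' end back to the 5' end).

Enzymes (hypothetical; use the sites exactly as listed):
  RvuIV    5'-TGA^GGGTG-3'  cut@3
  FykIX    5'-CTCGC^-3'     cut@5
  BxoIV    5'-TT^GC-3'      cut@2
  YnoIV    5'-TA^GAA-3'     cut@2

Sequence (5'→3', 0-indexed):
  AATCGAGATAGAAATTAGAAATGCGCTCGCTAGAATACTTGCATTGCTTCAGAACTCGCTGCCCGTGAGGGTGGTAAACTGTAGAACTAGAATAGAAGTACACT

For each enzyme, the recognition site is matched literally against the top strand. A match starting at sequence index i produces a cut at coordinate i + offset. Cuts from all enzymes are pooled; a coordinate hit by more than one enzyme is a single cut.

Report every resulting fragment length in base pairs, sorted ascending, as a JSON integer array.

Per-enzyme occurrences:
  RvuIV (TGAGGGTG, off=3): starts [65] → cuts [68]
  FykIX (CTCGC, off=5): starts [25, 54] → cuts [30, 59]
  BxoIV (TTGC, off=2): starts [38, 43] → cuts [40, 45]
  YnoIV (TAGAA, off=2): starts [8, 15, 30, 81, 87, 92] → cuts [10, 17, 32, 83, 89, 94]

Pooled cuts: [10, 17, 30, 32, 40, 45, 59, 68, 83, 89, 94]

Fragments:
  10→17: 7 bp
  17→30: 13 bp
  30→32: 2 bp
  32→40: 8 bp
  40→45: 5 bp
  45→59: 14 bp
  59→68: 9 bp
  68→83: 15 bp
  83→89: 6 bp
  89→94: 5 bp
  94→10 (wrap): 104-94+10 = 20 bp

[2,5,5,6,7,8,9,13,14,15,20]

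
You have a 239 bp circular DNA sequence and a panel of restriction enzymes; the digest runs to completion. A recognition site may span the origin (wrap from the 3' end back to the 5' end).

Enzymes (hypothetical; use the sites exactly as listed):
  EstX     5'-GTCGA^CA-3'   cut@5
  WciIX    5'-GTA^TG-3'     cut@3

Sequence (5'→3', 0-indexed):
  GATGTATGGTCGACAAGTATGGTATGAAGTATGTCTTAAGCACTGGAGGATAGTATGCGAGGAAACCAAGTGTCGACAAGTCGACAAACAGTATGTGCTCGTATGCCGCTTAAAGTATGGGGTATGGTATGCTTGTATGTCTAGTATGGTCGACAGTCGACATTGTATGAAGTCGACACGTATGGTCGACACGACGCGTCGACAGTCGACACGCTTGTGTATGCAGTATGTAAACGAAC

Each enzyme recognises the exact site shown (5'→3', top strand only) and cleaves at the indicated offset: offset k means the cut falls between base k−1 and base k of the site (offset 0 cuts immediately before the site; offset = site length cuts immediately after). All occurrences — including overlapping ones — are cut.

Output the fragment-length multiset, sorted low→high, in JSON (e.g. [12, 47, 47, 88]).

[5,5,6,6,7,7,7,7,7,7,7,7,7,8,8,9,9,9,10,12,13,14,17,21,24]

Per-enzyme occurrences:
  EstX (GTCGACA, off=5): starts [8, 71, 79, 148, 155, 171, 184, 197, 204] → cuts [13, 76, 84, 153, 160, 176, 189, 202, 209]
  WciIX (GTATG, off=3): starts [3, 16, 21, 28, 52, 90, 100, 114, 121, 126, 134, 143, 164, 179, 218, 225] → cuts [6, 19, 24, 31, 55, 93, 103, 117, 124, 129, 137, 146, 167, 182, 221, 228]

All cut coordinates (distinct, sorted): [6, 13, 19, 24, 31, 55, 76, 84, 93, 103, 117, 124, 129, 137, 146, 153, 160, 167, 176, 182, 189, 202, 209, 221, 228]

Fragment lengths:
  6→13: 7 bp
  13→19: 6 bp
  19→24: 5 bp
  24→31: 7 bp
  31→55: 24 bp
  55→76: 21 bp
  76→84: 8 bp
  84→93: 9 bp
  93→103: 10 bp
  103→117: 14 bp
  117→124: 7 bp
  124→129: 5 bp
  129→137: 8 bp
  137→146: 9 bp
  146→153: 7 bp
  153→160: 7 bp
  160→167: 7 bp
  167→176: 9 bp
  176→182: 6 bp
  182→189: 7 bp
  189→202: 13 bp
  202→209: 7 bp
  209→221: 12 bp
  221→228: 7 bp
  228→6 (wrap): 239-228+6 = 17 bp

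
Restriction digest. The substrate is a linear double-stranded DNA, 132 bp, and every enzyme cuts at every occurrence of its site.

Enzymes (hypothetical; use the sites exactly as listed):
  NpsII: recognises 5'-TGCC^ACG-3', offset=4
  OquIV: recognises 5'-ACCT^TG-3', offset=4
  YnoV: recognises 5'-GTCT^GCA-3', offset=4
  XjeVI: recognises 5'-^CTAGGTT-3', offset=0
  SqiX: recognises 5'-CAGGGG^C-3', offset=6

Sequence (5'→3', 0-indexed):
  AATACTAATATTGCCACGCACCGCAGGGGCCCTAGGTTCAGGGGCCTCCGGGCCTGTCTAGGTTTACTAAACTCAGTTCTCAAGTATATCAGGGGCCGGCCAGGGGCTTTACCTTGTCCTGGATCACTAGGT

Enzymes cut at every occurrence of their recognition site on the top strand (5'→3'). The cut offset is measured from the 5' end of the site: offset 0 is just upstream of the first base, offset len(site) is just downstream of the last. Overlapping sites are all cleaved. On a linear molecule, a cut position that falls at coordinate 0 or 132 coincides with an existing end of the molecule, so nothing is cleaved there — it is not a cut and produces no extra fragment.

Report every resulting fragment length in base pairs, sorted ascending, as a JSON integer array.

Per-enzyme occurrences:
  NpsII (TGCCACG, off=4): starts [11] → cuts [15]
  OquIV (ACCTTG, off=4): starts [110] → cuts [114]
  YnoV (GTCTGCA, off=4): no sites
  XjeVI (CTAGGTT, off=0): starts [31, 57] → cuts [31, 57]
  SqiX (CAGGGGC, off=6): starts [23, 38, 89, 100] → cuts [29, 44, 95, 106]

All cut coordinates (distinct, sorted): [15, 29, 31, 44, 57, 95, 106, 114]

Fragment lengths:
  [0,15): 15 bp
  [15,29): 14 bp
  [29,31): 2 bp
  [31,44): 13 bp
  [44,57): 13 bp
  [57,95): 38 bp
  [95,106): 11 bp
  [106,114): 8 bp
  [114,132): 18 bp

[2,8,11,13,13,14,15,18,38]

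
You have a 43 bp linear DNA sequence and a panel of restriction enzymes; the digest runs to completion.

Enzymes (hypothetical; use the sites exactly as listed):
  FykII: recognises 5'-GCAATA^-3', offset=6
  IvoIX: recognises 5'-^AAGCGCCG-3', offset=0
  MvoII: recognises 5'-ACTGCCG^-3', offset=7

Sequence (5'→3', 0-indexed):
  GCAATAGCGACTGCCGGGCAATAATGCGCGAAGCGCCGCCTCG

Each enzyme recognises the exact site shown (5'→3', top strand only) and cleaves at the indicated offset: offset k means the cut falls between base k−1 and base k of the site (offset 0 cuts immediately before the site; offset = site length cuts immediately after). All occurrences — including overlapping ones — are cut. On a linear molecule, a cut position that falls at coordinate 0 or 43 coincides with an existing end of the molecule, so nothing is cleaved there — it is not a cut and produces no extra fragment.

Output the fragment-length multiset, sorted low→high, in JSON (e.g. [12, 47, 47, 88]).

Scan for sites:
  FykII GCAATA/6: at [0, 17] ⇒ [6, 23]
  IvoIX AAGCGCCG/0: at [30] ⇒ [30]
  MvoII ACTGCCG/7: at [9] ⇒ [16]

All cut coordinates (distinct, sorted): [6, 16, 23, 30]

Fragments:
  [0,6): 6 bp
  [6,16): 10 bp
  [16,23): 7 bp
  [23,30): 7 bp
  [30,43): 13 bp

[6,7,7,10,13]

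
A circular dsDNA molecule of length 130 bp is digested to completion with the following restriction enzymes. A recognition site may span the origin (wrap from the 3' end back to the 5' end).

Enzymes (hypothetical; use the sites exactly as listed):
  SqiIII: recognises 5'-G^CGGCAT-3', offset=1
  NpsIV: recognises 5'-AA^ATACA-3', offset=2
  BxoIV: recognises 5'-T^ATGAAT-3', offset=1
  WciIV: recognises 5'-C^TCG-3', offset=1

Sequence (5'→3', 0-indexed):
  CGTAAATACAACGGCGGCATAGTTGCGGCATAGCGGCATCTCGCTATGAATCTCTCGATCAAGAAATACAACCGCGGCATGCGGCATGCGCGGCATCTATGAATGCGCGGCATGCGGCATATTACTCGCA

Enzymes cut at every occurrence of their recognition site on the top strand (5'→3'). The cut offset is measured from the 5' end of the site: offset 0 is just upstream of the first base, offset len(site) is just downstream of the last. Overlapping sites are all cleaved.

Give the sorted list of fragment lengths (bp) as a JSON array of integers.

[5,7,7,7,8,8,9,9,9,9,9,10,11,11,11]

Per-enzyme occurrences:
  SqiIII (GCGGCAT, off=1): starts [13, 24, 32, 73, 80, 89, 106, 113] → cuts [14, 25, 33, 74, 81, 90, 107, 114]
  NpsIV (AAATACA, off=2): starts [3, 63] → cuts [5, 65]
  BxoIV (TATGAAT, off=1): starts [44, 97] → cuts [45, 98]
  WciIV (CTCG, off=1): starts [39, 53, 124] → cuts [40, 54, 125]

All cut coordinates (distinct, sorted): [5, 14, 25, 33, 40, 45, 54, 65, 74, 81, 90, 98, 107, 114, 125]

Fragments:
  5→14: 9 bp
  14→25: 11 bp
  25→33: 8 bp
  33→40: 7 bp
  40→45: 5 bp
  45→54: 9 bp
  54→65: 11 bp
  65→74: 9 bp
  74→81: 7 bp
  81→90: 9 bp
  90→98: 8 bp
  98→107: 9 bp
  107→114: 7 bp
  114→125: 11 bp
  125→5 (wrap): 130-125+5 = 10 bp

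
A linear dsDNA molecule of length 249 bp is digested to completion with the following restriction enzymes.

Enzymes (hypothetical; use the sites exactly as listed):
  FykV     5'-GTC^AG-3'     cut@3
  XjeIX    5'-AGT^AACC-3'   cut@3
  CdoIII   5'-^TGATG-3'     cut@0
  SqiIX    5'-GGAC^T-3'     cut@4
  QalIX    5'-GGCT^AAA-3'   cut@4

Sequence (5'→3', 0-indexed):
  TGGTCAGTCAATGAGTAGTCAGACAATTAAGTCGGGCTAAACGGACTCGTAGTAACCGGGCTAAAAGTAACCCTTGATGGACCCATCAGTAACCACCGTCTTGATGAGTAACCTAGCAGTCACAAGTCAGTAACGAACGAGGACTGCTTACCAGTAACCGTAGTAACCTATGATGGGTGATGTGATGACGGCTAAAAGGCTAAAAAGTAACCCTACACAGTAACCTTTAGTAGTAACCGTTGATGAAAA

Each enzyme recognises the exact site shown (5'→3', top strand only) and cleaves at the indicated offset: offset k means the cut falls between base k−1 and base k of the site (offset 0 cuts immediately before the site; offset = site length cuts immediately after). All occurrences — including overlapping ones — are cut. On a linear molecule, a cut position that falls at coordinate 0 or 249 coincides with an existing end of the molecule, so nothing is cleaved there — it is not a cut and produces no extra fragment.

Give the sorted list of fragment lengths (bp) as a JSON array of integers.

Scan for sites:
  FykV (GTCAG, off=3): starts [2, 17, 125] → cuts [5, 20, 128]
  XjeIX (AGTAACC, off=3): starts [50, 65, 87, 106, 152, 161, 205, 218, 231] → cuts [53, 68, 90, 109, 155, 164, 208, 221, 234]
  CdoIII (TGATG, off=0): starts [74, 101, 170, 177, 182, 240] → cuts [74, 101, 170, 177, 182, 240]
  SqiIX (GGACT, off=4): starts [42, 140] → cuts [46, 144]
  QalIX (GGCTAAA, off=4): starts [34, 58, 189, 197] → cuts [38, 62, 193, 201]

All cut coordinates (distinct, sorted): [5, 20, 38, 46, 53, 62, 68, 74, 90, 101, 109, 128, 144, 155, 164, 170, 177, 182, 193, 201, 208, 221, 234, 240]

Fragments:
  [0,5): 5 bp
  [5,20): 15 bp
  [20,38): 18 bp
  [38,46): 8 bp
  [46,53): 7 bp
  [53,62): 9 bp
  [62,68): 6 bp
  [68,74): 6 bp
  [74,90): 16 bp
  [90,101): 11 bp
  [101,109): 8 bp
  [109,128): 19 bp
  [128,144): 16 bp
  [144,155): 11 bp
  [155,164): 9 bp
  [164,170): 6 bp
  [170,177): 7 bp
  [177,182): 5 bp
  [182,193): 11 bp
  [193,201): 8 bp
  [201,208): 7 bp
  [208,221): 13 bp
  [221,234): 13 bp
  [234,240): 6 bp
  [240,249): 9 bp

[5,5,6,6,6,6,7,7,7,8,8,8,9,9,9,11,11,11,13,13,15,16,16,18,19]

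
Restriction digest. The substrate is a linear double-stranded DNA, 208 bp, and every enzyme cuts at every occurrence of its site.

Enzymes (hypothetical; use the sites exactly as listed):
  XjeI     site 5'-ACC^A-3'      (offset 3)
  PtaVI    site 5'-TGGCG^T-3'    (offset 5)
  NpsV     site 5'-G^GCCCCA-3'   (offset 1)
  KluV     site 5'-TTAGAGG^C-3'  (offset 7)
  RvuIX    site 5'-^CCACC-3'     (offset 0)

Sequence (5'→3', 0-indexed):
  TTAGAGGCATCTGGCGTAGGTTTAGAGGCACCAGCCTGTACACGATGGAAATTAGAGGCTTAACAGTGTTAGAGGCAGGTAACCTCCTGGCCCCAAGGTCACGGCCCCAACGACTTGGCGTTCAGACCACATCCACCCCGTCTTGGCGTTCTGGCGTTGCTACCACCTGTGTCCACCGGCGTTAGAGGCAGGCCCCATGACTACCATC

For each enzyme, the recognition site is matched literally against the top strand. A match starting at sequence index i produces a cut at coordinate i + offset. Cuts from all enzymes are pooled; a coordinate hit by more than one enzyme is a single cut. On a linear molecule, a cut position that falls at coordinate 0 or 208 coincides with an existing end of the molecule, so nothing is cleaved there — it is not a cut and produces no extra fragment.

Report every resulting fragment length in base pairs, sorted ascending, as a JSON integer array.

Scan for sites:
  XjeI (ACCA, off=3): starts [29, 125, 161, 202] → cuts [32, 128, 164, 205]
  PtaVI (TGGCGT, off=5): starts [11, 115, 143, 151] → cuts [16, 120, 148, 156]
  NpsV (GGCCCCA, off=1): starts [88, 102, 190] → cuts [89, 103, 191]
  KluV (TTAGAGGC, off=7): starts [0, 21, 51, 68, 181] → cuts [7, 28, 58, 75, 188]
  RvuIX (CCACC, off=0): starts [132, 162, 172] → cuts [132, 162, 172]

All cut coordinates (distinct, sorted): [7, 16, 28, 32, 58, 75, 89, 103, 120, 128, 132, 148, 156, 162, 164, 172, 188, 191, 205]

Fragments:
  [0,7): 7 bp
  [7,16): 9 bp
  [16,28): 12 bp
  [28,32): 4 bp
  [32,58): 26 bp
  [58,75): 17 bp
  [75,89): 14 bp
  [89,103): 14 bp
  [103,120): 17 bp
  [120,128): 8 bp
  [128,132): 4 bp
  [132,148): 16 bp
  [148,156): 8 bp
  [156,162): 6 bp
  [162,164): 2 bp
  [164,172): 8 bp
  [172,188): 16 bp
  [188,191): 3 bp
  [191,205): 14 bp
  [205,208): 3 bp

[2,3,3,4,4,6,7,8,8,8,9,12,14,14,14,16,16,17,17,26]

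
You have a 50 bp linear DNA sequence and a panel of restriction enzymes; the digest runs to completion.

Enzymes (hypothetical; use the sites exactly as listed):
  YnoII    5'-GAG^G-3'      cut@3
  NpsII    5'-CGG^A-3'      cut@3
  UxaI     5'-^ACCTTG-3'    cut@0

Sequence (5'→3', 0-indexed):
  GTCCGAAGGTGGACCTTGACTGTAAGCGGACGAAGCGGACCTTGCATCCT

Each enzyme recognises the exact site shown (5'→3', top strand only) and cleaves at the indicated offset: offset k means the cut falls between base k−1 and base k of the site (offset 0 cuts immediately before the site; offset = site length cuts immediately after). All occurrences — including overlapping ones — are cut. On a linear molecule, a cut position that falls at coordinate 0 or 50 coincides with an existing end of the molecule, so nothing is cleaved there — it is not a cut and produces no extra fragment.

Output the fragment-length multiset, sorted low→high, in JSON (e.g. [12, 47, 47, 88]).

[9,12,12,17]

Scan for sites:
  YnoII (GAGG, off=3): no sites
  NpsII CGGA/3: at [26, 35] ⇒ [29, 38]
  UxaI ACCTTG/0: at [12, 38] ⇒ [12, 38]

Pooled cuts: [12, 29, 38]

Fragment lengths:
  [0,12): 12 bp
  [12,29): 17 bp
  [29,38): 9 bp
  [38,50): 12 bp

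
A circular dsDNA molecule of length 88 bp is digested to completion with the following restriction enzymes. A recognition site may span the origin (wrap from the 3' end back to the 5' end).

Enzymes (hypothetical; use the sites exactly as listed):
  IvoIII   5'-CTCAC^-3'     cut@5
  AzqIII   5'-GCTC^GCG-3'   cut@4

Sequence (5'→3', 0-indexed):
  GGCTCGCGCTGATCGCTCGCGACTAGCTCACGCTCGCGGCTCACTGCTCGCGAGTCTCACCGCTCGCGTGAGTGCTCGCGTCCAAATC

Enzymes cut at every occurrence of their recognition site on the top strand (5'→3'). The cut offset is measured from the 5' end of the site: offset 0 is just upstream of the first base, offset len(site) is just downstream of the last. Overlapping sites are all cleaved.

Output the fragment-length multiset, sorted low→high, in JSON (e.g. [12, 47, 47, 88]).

Scan for sites:
  IvoIII CTCAC/5: at [26, 39, 55] ⇒ [31, 44, 60]
  AzqIII GCTCGCG/4: at [1, 14, 31, 45, 61, 73] ⇒ [5, 18, 35, 49, 65, 77]

All cut coordinates (distinct, sorted): [5, 18, 31, 35, 44, 49, 60, 65, 77]

Fragment lengths:
  5→18: 13 bp
  18→31: 13 bp
  31→35: 4 bp
  35→44: 9 bp
  44→49: 5 bp
  49→60: 11 bp
  60→65: 5 bp
  65→77: 12 bp
  77→5 (wrap): 88-77+5 = 16 bp

[4,5,5,9,11,12,13,13,16]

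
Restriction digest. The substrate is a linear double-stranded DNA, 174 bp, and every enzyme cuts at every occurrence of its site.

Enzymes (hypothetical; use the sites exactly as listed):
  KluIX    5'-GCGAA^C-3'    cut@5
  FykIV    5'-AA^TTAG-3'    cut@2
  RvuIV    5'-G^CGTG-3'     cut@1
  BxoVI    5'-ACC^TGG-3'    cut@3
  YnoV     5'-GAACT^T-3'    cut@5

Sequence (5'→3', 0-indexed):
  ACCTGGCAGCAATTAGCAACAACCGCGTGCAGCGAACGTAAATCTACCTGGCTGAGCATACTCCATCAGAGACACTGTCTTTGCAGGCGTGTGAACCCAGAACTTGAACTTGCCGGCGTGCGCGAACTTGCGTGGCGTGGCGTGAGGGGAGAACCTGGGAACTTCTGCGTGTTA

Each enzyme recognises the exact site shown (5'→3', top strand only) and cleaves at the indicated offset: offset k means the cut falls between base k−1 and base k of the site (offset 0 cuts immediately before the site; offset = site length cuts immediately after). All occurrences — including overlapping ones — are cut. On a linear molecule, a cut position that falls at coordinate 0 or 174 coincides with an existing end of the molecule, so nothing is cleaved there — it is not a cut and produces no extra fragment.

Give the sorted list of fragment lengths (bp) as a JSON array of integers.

Site scan:
  KluIX (GCGAAC, off=5): starts [31, 121] → cuts [36, 126]
  FykIV (AATTAG, off=2): starts [10] → cuts [12]
  RvuIV (GCGTG, off=1): starts [24, 86, 115, 129, 134, 139, 166] → cuts [25, 87, 116, 130, 135, 140, 167]
  BxoVI (ACCTGG, off=3): starts [0, 45, 152] → cuts [3, 48, 155]
  YnoV (GAACTT, off=5): starts [99, 105, 123, 158] → cuts [104, 110, 128, 163]

Pooled cuts: [3, 12, 25, 36, 48, 87, 104, 110, 116, 126, 128, 130, 135, 140, 155, 163, 167]

Fragment lengths:
  [0,3): 3 bp
  [3,12): 9 bp
  [12,25): 13 bp
  [25,36): 11 bp
  [36,48): 12 bp
  [48,87): 39 bp
  [87,104): 17 bp
  [104,110): 6 bp
  [110,116): 6 bp
  [116,126): 10 bp
  [126,128): 2 bp
  [128,130): 2 bp
  [130,135): 5 bp
  [135,140): 5 bp
  [140,155): 15 bp
  [155,163): 8 bp
  [163,167): 4 bp
  [167,174): 7 bp

[2,2,3,4,5,5,6,6,7,8,9,10,11,12,13,15,17,39]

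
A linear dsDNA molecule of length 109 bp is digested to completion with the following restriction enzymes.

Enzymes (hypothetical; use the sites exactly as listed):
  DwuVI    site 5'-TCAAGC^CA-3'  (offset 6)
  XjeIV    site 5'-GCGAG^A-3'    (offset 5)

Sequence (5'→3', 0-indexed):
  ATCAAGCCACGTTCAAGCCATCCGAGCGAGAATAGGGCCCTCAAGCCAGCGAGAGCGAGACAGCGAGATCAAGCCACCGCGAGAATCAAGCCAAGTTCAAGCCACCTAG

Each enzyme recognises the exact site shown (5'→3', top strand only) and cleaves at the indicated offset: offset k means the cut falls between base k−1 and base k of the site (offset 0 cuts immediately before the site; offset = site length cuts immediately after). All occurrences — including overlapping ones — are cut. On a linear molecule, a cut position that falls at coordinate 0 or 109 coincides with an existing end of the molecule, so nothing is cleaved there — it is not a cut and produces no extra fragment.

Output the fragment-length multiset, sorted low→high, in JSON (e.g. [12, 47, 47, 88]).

[6,7,7,7,7,8,8,9,11,11,12,16]

Per-enzyme occurrences:
  DwuVI (TCAAGCCA, off=6): starts [1, 12, 40, 68, 85, 96] → cuts [7, 18, 46, 74, 91, 102]
  XjeIV (GCGAGA, off=5): starts [25, 48, 54, 62, 78] → cuts [30, 53, 59, 67, 83]

Pooled cuts: [7, 18, 30, 46, 53, 59, 67, 74, 83, 91, 102]

Fragment lengths:
  [0,7): 7 bp
  [7,18): 11 bp
  [18,30): 12 bp
  [30,46): 16 bp
  [46,53): 7 bp
  [53,59): 6 bp
  [59,67): 8 bp
  [67,74): 7 bp
  [74,83): 9 bp
  [83,91): 8 bp
  [91,102): 11 bp
  [102,109): 7 bp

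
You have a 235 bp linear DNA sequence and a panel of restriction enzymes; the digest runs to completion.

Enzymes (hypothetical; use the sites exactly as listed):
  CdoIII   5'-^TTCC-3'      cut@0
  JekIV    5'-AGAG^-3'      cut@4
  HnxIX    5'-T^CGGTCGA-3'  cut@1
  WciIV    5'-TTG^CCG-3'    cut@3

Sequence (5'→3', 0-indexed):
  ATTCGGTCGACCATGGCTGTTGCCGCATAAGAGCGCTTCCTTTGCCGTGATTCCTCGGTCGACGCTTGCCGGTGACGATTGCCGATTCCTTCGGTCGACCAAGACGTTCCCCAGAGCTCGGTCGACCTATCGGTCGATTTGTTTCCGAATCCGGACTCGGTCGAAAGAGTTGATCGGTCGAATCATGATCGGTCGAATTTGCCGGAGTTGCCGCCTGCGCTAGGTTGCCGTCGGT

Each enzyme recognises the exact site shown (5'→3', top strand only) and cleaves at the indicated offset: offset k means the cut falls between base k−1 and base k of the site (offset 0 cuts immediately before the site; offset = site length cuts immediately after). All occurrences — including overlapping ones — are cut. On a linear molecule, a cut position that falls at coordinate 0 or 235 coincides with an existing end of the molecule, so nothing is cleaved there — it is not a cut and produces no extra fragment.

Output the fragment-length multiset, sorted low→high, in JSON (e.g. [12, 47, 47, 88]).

Scan for sites:
  CdoIII (TTCC, off=0): starts [36, 50, 85, 106, 142] → cuts [36, 50, 85, 106, 142]
  JekIV (AGAG, off=4): starts [29, 112, 165] → cuts [33, 116, 169]
  HnxIX (TCGGTCGA, off=1): starts [2, 54, 90, 117, 129, 156, 173, 188] → cuts [3, 55, 91, 118, 130, 157, 174, 189]
  WciIV (TTGCCG, off=3): starts [19, 41, 65, 78, 198, 207, 224] → cuts [22, 44, 68, 81, 201, 210, 227]

All cut coordinates (distinct, sorted): [3, 22, 33, 36, 44, 50, 55, 68, 81, 85, 91, 106, 116, 118, 130, 142, 157, 169, 174, 189, 201, 210, 227]

Fragments:
  [0,3): 3 bp
  [3,22): 19 bp
  [22,33): 11 bp
  [33,36): 3 bp
  [36,44): 8 bp
  [44,50): 6 bp
  [50,55): 5 bp
  [55,68): 13 bp
  [68,81): 13 bp
  [81,85): 4 bp
  [85,91): 6 bp
  [91,106): 15 bp
  [106,116): 10 bp
  [116,118): 2 bp
  [118,130): 12 bp
  [130,142): 12 bp
  [142,157): 15 bp
  [157,169): 12 bp
  [169,174): 5 bp
  [174,189): 15 bp
  [189,201): 12 bp
  [201,210): 9 bp
  [210,227): 17 bp
  [227,235): 8 bp

[2,3,3,4,5,5,6,6,8,8,9,10,11,12,12,12,12,13,13,15,15,15,17,19]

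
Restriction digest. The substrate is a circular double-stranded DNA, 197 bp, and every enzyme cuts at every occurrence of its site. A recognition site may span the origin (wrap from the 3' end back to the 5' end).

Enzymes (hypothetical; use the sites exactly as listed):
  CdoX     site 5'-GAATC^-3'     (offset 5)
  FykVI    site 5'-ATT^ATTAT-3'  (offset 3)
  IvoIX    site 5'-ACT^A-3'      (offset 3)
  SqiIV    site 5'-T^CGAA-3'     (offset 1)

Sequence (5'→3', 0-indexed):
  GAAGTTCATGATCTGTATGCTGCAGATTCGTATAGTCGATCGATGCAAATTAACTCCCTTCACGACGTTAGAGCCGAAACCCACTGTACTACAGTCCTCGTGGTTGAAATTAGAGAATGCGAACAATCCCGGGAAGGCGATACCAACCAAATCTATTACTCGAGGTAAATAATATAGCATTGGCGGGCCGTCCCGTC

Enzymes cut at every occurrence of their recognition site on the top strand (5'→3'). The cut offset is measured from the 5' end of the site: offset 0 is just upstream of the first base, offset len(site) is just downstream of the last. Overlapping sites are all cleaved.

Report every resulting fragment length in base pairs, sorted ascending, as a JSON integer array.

Site scan:
  CdoX (GAATC, off=5): no sites
  FykVI (ATTATTAT, off=3): no sites
  IvoIX ACTA/3: at [87] ⇒ [90]
  SqiIV TCGAA/1: at [195] ⇒ [196]

All cut coordinates (distinct, sorted): [90, 196]

Fragments:
  90→196: 106 bp
  196→90 (wrap): 197-196+90 = 91 bp

[91,106]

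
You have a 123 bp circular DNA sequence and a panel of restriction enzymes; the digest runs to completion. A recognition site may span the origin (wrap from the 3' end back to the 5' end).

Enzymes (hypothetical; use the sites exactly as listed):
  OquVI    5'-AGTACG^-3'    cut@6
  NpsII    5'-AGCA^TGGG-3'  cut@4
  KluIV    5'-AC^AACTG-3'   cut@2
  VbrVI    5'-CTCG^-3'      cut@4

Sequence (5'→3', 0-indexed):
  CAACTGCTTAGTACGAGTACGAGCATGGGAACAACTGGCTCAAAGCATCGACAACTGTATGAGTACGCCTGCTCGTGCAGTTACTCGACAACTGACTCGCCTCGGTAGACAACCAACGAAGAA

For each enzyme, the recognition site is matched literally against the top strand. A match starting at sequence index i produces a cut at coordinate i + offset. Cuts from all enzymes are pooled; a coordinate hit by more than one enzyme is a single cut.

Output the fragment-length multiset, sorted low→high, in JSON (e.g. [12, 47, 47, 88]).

[2,4,5,6,7,8,10,12,14,15,20,20]

Scan for sites:
  OquVI (AGTACG, off=6): starts [9, 15, 61] → cuts [15, 21, 67]
  NpsII (AGCATGGG, off=4): starts [21] → cuts [25]
  KluIV (ACAACTG, off=2): starts [30, 50, 87, 122] → cuts [1, 32, 52, 89]
  VbrVI (CTCG, off=4): starts [71, 83, 95, 100] → cuts [75, 87, 99, 104]

All cut coordinates (distinct, sorted): [1, 15, 21, 25, 32, 52, 67, 75, 87, 89, 99, 104]

Fragments:
  1→15: 14 bp
  15→21: 6 bp
  21→25: 4 bp
  25→32: 7 bp
  32→52: 20 bp
  52→67: 15 bp
  67→75: 8 bp
  75→87: 12 bp
  87→89: 2 bp
  89→99: 10 bp
  99→104: 5 bp
  104→1 (wrap): 123-104+1 = 20 bp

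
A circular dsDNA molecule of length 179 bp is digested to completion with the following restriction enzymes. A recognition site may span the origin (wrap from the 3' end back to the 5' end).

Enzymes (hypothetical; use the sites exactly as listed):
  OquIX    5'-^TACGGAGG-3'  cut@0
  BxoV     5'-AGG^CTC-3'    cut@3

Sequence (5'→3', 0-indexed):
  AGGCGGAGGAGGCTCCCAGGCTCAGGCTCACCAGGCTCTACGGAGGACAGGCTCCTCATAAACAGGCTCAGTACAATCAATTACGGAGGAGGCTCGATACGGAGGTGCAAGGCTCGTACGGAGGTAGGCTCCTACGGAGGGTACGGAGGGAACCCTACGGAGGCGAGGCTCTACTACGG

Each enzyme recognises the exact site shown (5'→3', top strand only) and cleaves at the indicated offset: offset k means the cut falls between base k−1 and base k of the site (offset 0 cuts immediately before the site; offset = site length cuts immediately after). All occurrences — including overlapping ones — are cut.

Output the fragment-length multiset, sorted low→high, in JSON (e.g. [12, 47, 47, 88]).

[3,4,4,5,6,6,8,9,9,11,12,13,13,14,15,15,15,17]

Scan for sites:
  OquIX TACGGAGG/0: at [38, 81, 97, 116, 132, 141, 155, 174] ⇒ [38, 81, 97, 116, 132, 141, 155, 174]
  BxoV AGGCTC/3: at [9, 17, 23, 32, 48, 63, 89, 109, 125, 165] ⇒ [12, 20, 26, 35, 51, 66, 92, 112, 128, 168]

All cut coordinates (distinct, sorted): [12, 20, 26, 35, 38, 51, 66, 81, 92, 97, 112, 116, 128, 132, 141, 155, 168, 174]

Fragments:
  12→20: 8 bp
  20→26: 6 bp
  26→35: 9 bp
  35→38: 3 bp
  38→51: 13 bp
  51→66: 15 bp
  66→81: 15 bp
  81→92: 11 bp
  92→97: 5 bp
  97→112: 15 bp
  112→116: 4 bp
  116→128: 12 bp
  128→132: 4 bp
  132→141: 9 bp
  141→155: 14 bp
  155→168: 13 bp
  168→174: 6 bp
  174→12 (wrap): 179-174+12 = 17 bp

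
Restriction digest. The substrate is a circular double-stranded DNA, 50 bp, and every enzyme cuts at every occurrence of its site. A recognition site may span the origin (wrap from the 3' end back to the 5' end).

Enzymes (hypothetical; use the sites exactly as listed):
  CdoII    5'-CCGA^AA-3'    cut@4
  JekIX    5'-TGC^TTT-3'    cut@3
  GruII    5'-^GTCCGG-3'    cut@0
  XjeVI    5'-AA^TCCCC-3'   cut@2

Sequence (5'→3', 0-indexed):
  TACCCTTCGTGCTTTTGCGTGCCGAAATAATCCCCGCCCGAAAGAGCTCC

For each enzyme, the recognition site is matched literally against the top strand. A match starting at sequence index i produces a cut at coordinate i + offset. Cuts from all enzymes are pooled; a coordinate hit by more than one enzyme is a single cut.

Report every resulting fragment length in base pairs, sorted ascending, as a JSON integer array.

Scan for sites:
  CdoII (CCGAAA, off=4): starts [21, 37] → cuts [25, 41]
  JekIX (TGCTTT, off=3): starts [9] → cuts [12]
  GruII (GTCCGG, off=0): no sites
  XjeVI (AATCCCC, off=2): starts [28] → cuts [30]

Pooled cuts: [12, 25, 30, 41]

Fragments:
  12→25: 13 bp
  25→30: 5 bp
  30→41: 11 bp
  41→12 (wrap): 50-41+12 = 21 bp

[5,11,13,21]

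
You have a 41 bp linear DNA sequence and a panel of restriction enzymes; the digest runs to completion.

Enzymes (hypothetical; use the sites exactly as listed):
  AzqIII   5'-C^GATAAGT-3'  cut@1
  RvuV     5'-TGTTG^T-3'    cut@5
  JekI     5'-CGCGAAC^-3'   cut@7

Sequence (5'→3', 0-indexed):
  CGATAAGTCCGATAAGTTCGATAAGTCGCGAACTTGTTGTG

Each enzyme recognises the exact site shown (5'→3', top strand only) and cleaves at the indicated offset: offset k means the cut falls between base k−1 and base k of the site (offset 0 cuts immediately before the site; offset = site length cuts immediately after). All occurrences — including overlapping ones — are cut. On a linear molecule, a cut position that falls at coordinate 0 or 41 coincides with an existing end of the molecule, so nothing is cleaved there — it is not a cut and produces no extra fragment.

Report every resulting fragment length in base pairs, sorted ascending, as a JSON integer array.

Site scan:
  AzqIII CGATAAGT/1: at [0, 9, 18] ⇒ [1, 10, 19]
  RvuV TGTTGT/5: at [34] ⇒ [39]
  JekI CGCGAAC/7: at [26] ⇒ [33]

All cut coordinates (distinct, sorted): [1, 10, 19, 33, 39]

Fragments:
  [0,1): 1 bp
  [1,10): 9 bp
  [10,19): 9 bp
  [19,33): 14 bp
  [33,39): 6 bp
  [39,41): 2 bp

[1,2,6,9,9,14]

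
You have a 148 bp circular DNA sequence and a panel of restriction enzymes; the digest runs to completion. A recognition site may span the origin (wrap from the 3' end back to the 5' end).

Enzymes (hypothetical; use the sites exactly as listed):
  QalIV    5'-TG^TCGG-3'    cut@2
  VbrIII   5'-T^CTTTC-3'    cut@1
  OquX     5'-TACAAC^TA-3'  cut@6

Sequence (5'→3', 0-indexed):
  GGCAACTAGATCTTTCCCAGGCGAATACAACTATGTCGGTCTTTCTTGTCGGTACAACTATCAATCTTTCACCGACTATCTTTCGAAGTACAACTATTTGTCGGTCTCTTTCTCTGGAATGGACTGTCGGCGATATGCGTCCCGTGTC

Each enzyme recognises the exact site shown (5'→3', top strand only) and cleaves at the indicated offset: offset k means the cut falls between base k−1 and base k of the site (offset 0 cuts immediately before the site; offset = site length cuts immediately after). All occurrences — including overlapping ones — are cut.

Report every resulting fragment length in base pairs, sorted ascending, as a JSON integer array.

Per-enzyme occurrences:
  QalIV (TGTCGG, off=2): starts [33, 46, 98, 124, 144] → cuts [35, 48, 100, 126, 146]
  VbrIII (TCTTTC, off=1): starts [10, 39, 64, 78, 106] → cuts [11, 40, 65, 79, 107]
  OquX (TACAACTA, off=6): starts [25, 52, 88] → cuts [31, 58, 94]

Pooled cuts: [11, 31, 35, 40, 48, 58, 65, 79, 94, 100, 107, 126, 146]

Fragment lengths:
  11→31: 20 bp
  31→35: 4 bp
  35→40: 5 bp
  40→48: 8 bp
  48→58: 10 bp
  58→65: 7 bp
  65→79: 14 bp
  79→94: 15 bp
  94→100: 6 bp
  100→107: 7 bp
  107→126: 19 bp
  126→146: 20 bp
  146→11 (wrap): 148-146+11 = 13 bp

[4,5,6,7,7,8,10,13,14,15,19,20,20]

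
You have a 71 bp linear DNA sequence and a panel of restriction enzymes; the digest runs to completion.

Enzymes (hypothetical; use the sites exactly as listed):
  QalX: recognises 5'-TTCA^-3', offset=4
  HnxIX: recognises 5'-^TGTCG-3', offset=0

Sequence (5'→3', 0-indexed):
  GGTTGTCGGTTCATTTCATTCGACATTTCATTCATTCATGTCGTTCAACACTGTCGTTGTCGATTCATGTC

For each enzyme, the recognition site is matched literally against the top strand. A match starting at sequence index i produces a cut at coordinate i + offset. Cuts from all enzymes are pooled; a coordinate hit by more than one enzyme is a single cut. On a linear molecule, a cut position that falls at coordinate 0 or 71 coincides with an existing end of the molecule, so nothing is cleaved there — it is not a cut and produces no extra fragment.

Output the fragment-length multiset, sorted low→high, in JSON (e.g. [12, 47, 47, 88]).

[3,4,4,4,4,5,6,9,10,10,12]

Per-enzyme occurrences:
  QalX (TTCA, off=4): starts [9, 14, 26, 30, 34, 43, 63] → cuts [13, 18, 30, 34, 38, 47, 67]
  HnxIX (TGTCG, off=0): starts [3, 38, 51, 57] → cuts [3, 38, 51, 57]

All cut coordinates (distinct, sorted): [3, 13, 18, 30, 34, 38, 47, 51, 57, 67]

Fragment lengths:
  [0,3): 3 bp
  [3,13): 10 bp
  [13,18): 5 bp
  [18,30): 12 bp
  [30,34): 4 bp
  [34,38): 4 bp
  [38,47): 9 bp
  [47,51): 4 bp
  [51,57): 6 bp
  [57,67): 10 bp
  [67,71): 4 bp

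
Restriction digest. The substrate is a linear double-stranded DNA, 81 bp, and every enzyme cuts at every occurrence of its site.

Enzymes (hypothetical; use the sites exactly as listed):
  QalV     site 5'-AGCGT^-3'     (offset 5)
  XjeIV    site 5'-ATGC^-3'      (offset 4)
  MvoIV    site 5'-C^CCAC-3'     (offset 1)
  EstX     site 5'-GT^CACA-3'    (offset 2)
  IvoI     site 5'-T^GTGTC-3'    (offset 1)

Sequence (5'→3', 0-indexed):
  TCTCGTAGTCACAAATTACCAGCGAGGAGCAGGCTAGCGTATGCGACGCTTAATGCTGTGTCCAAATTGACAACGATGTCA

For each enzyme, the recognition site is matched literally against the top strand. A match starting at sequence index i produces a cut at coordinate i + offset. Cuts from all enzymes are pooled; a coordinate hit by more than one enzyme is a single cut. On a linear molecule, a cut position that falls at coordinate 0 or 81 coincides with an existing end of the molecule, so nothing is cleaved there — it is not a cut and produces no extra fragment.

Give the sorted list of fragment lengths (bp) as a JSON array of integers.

Site scan:
  QalV AGCGT/5: at [35] ⇒ [40]
  XjeIV ATGC/4: at [40, 52] ⇒ [44, 56]
  MvoIV (CCCAC, off=1): no sites
  EstX GTCACA/2: at [7] ⇒ [9]
  IvoI TGTGTC/1: at [56] ⇒ [57]

Pooled cuts: [9, 40, 44, 56, 57]

Fragment lengths:
  [0,9): 9 bp
  [9,40): 31 bp
  [40,44): 4 bp
  [44,56): 12 bp
  [56,57): 1 bp
  [57,81): 24 bp

[1,4,9,12,24,31]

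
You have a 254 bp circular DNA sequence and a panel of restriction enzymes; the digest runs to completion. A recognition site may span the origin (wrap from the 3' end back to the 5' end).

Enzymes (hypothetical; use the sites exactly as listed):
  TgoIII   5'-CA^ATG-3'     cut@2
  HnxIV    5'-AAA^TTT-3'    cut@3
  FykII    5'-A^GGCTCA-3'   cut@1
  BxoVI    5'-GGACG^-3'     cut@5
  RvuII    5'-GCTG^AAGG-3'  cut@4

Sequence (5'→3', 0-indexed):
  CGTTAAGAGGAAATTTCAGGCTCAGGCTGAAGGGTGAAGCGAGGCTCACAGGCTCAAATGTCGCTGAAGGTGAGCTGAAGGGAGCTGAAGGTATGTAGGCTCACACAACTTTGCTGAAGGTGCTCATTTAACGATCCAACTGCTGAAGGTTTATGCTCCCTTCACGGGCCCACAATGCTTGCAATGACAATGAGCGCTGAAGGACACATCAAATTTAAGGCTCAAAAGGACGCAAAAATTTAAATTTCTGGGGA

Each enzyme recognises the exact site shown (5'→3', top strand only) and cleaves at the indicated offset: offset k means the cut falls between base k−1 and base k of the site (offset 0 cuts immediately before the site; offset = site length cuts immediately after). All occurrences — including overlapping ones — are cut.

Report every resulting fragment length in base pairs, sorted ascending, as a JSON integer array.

[5,5,6,6,6,8,9,10,10,10,11,11,11,12,13,14,14,16,19,29,29]

Site scan:
  TgoIII CAATG/2: at [172, 181, 187] ⇒ [174, 183, 189]
  HnxIV AAATTT/3: at [10, 210, 235, 241] ⇒ [13, 213, 238, 244]
  FykII AGGCTCA/1: at [17, 41, 49, 96, 217] ⇒ [18, 42, 50, 97, 218]
  BxoVI GGACG/5: at [227, 251] ⇒ [2, 232]
  RvuII GCTGAAGG/4: at [25, 62, 73, 83, 112, 141, 195] ⇒ [29, 66, 77, 87, 116, 145, 199]

All cut coordinates (distinct, sorted): [2, 13, 18, 29, 42, 50, 66, 77, 87, 97, 116, 145, 174, 183, 189, 199, 213, 218, 232, 238, 244]

Fragments:
  2→13: 11 bp
  13→18: 5 bp
  18→29: 11 bp
  29→42: 13 bp
  42→50: 8 bp
  50→66: 16 bp
  66→77: 11 bp
  77→87: 10 bp
  87→97: 10 bp
  97→116: 19 bp
  116→145: 29 bp
  145→174: 29 bp
  174→183: 9 bp
  183→189: 6 bp
  189→199: 10 bp
  199→213: 14 bp
  213→218: 5 bp
  218→232: 14 bp
  232→238: 6 bp
  238→244: 6 bp
  244→2 (wrap): 254-244+2 = 12 bp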